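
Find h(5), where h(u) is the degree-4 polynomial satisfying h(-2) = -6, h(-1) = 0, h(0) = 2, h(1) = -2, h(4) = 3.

157/3

L_0(5) = (6)·(5)·(4)·(1)/[(-1)·(-2)·(-3)·(-6)] = 10/3
L_1(5) = (7)·(5)·(4)·(1)/[(1)·(-1)·(-2)·(-5)] = -14
L_2(5) = (7)·(6)·(4)·(1)/[(2)·(1)·(-1)·(-4)] = 21
L_3(5) = (7)·(6)·(5)·(1)/[(3)·(2)·(1)·(-3)] = -35/3
L_4(5) = (7)·(6)·(5)·(4)/[(6)·(5)·(4)·(3)] = 7/3
Sum: (-6)·(10/3) + 0 + 2·(21) + (-2)·(-35/3) + 3·(7/3) = 157/3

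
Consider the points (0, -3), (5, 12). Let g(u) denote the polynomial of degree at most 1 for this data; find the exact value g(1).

0

Evaluate each Lagrange basis at u = 1:
L_0(1) = (-4)/[(-5)] = 4/5
L_1(1) = (1)/[(5)] = 1/5
Sum: (-3)·(4/5) + 12·(1/5) = 0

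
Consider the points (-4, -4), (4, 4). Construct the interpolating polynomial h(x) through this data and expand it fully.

h(x) = x

L_0(x) = (x - 4) / [-8] = -(1/8)x + 1/2
L_1(x) = (x + 4) / [8] = (1/8)x + 1/2
h(x) = (-4)·L_0 + 4·L_1
  (-4)·L_0(x) = (1/2)x - 2
  4·L_1(x) = (1/2)x + 2
Adding term by term: x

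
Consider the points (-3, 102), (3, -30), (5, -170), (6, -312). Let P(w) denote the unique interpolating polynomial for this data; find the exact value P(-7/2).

595/4

Evaluate each Lagrange basis at w = -7/2:
L_0(-7/2) = (-13/2)·(-17/2)·(-19/2)/[(-6)·(-8)·(-9)] = 4199/3456
L_1(-7/2) = (-1/2)·(-17/2)·(-19/2)/[(6)·(-2)·(-3)] = -323/288
L_2(-7/2) = (-1/2)·(-13/2)·(-19/2)/[(8)·(2)·(-1)] = 247/128
L_3(-7/2) = (-1/2)·(-13/2)·(-17/2)/[(9)·(3)·(1)] = -221/216
Sum: 102·(4199/3456) + (-30)·(-323/288) + (-170)·(247/128) + (-312)·(-221/216) = 595/4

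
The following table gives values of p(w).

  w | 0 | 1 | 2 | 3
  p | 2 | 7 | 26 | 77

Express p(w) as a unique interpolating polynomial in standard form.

p(w) = 3w^3 - 2w^2 + 4w + 2

L_0(w) = (w - 1)(w - 2)(w - 3) / [-6] = -(1/6)w^3 + w^2 - (11/6)w + 1
L_1(w) = w(w - 2)(w - 3) / [2] = (1/2)w^3 - (5/2)w^2 + 3w
L_2(w) = w(w - 1)(w - 3) / [-2] = -(1/2)w^3 + 2w^2 - (3/2)w
L_3(w) = w(w - 1)(w - 2) / [6] = (1/6)w^3 - (1/2)w^2 + (1/3)w
p(w) = 2·L_0 + 7·L_1 + 26·L_2 + 77·L_3
  2·L_0(w) = -(1/3)w^3 + 2w^2 - (11/3)w + 2
  7·L_1(w) = (7/2)w^3 - (35/2)w^2 + 21w
  26·L_2(w) = -13w^3 + 52w^2 - 39w
  77·L_3(w) = (77/6)w^3 - (77/2)w^2 + (77/3)w
Adding term by term: 3w^3 - 2w^2 + 4w + 2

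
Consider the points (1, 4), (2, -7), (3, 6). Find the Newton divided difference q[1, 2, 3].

12

q[1,2] = (-7 - 4) / (2 - 1) = -11
q[2,3] = (6 - (-7)) / (3 - 2) = 13
q[1,2,3] = (13 - (-11)) / (3 - 1) = 12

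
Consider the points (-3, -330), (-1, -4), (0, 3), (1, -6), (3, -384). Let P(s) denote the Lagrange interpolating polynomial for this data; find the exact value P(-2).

Evaluate each Lagrange basis at s = -2:
L_0(-2) = (-1)·(-2)·(-3)·(-5)/[(-2)·(-3)·(-4)·(-6)] = 5/24
L_1(-2) = (1)·(-2)·(-3)·(-5)/[(2)·(-1)·(-2)·(-4)] = 15/8
L_2(-2) = (1)·(-1)·(-3)·(-5)/[(3)·(1)·(-1)·(-3)] = -5/3
L_3(-2) = (1)·(-1)·(-2)·(-5)/[(4)·(2)·(1)·(-2)] = 5/8
L_4(-2) = (1)·(-1)·(-2)·(-3)/[(6)·(4)·(3)·(2)] = -1/24
Sum: (-330)·(5/24) + (-4)·(15/8) + 3·(-5/3) + (-6)·(5/8) + (-384)·(-1/24) = -69

-69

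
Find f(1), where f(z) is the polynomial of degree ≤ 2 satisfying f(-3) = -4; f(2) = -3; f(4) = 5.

-188/35

Evaluate each Lagrange basis at z = 1:
L_0(1) = (-1)·(-3)/[(-5)·(-7)] = 3/35
L_1(1) = (4)·(-3)/[(5)·(-2)] = 6/5
L_2(1) = (4)·(-1)/[(7)·(2)] = -2/7
Sum: (-4)·(3/35) + (-3)·(6/5) + 5·(-2/7) = -188/35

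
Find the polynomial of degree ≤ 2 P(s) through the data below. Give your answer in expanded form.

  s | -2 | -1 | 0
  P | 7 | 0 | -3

L_0(s) = (s + 1)s / [2] = (1/2)s^2 + (1/2)s
L_1(s) = (s + 2)s / [-1] = -s^2 - 2s
L_2(s) = (s + 2)(s + 1) / [2] = (1/2)s^2 + (3/2)s + 1
P(s) = 7·L_0 + 0·L_1 + (-3)·L_2
  7·L_0(s) = (7/2)s^2 + (7/2)s
  0·L_1(s) = 0
  (-3)·L_2(s) = -(3/2)s^2 - (9/2)s - 3
Adding term by term: 2s^2 - s - 3

P(s) = 2s^2 - s - 3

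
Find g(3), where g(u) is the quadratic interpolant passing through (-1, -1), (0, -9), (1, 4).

93

L_0(3) = (3)·(2)/[(-1)·(-2)] = 3
L_1(3) = (4)·(2)/[(1)·(-1)] = -8
L_2(3) = (4)·(3)/[(2)·(1)] = 6
Sum: (-1)·(3) + (-9)·(-8) + 4·(6) = 93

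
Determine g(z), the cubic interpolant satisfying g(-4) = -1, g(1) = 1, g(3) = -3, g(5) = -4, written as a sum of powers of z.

g(z) = (67/840)z^3 - (12/35)z^2 - (1399/840)z + 41/14

Build the Lagrange basis polynomials:
L_0(z) = (z - 1)(z - 3)(z - 5) / [-315] = -(1/315)z^3 + (1/35)z^2 - (23/315)z + 1/21
L_1(z) = (z + 4)(z - 3)(z - 5) / [40] = (1/40)z^3 - (1/10)z^2 - (17/40)z + 3/2
L_2(z) = (z + 4)(z - 1)(z - 5) / [-28] = -(1/28)z^3 + (1/14)z^2 + (19/28)z - 5/7
L_3(z) = (z + 4)(z - 1)(z - 3) / [72] = (1/72)z^3 - (13/72)z + 1/6
g(z) = (-1)·L_0 + 1·L_1 + (-3)·L_2 + (-4)·L_3
  (-1)·L_0(z) = (1/315)z^3 - (1/35)z^2 + (23/315)z - 1/21
  1·L_1(z) = (1/40)z^3 - (1/10)z^2 - (17/40)z + 3/2
  (-3)·L_2(z) = (3/28)z^3 - (3/14)z^2 - (57/28)z + 15/7
  (-4)·L_3(z) = -(1/18)z^3 + (13/18)z - 2/3
Adding term by term: (67/840)z^3 - (12/35)z^2 - (1399/840)z + 41/14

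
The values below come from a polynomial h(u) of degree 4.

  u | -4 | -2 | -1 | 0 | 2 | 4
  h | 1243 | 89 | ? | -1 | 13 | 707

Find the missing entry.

The 5 known values determine h uniquely (degree ≤ 4).
L_0(-1) = (1)·(-1)·(-3)·(-5)/[(-2)·(-4)·(-6)·(-8)] = -5/128
L_1(-1) = (3)·(-1)·(-3)·(-5)/[(2)·(-2)·(-4)·(-6)] = 15/32
L_2(-1) = (3)·(1)·(-3)·(-5)/[(4)·(2)·(-2)·(-4)] = 45/64
L_3(-1) = (3)·(1)·(-1)·(-5)/[(6)·(4)·(2)·(-2)] = -5/32
L_4(-1) = (3)·(1)·(-1)·(-3)/[(8)·(6)·(4)·(2)] = 3/128
Sum: 1243·(-5/128) + 89·(15/32) + (-1)·(45/64) + 13·(-5/32) + 707·(3/128) = 7

7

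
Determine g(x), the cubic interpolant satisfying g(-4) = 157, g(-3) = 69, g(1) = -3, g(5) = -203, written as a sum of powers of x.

g(x) = -2x^3 + 2x^2 - 3

Newton's divided differences:
g[-4,-3] = (69 - 157) / (-3 - (-4)) = -88
g[-3,1] = (-3 - 69) / (1 - (-3)) = -18
g[1,5] = (-203 - (-3)) / (5 - 1) = -50
g[-4,-3,1] = (-18 - (-88)) / (1 - (-4)) = 14
g[-3,1,5] = (-50 - (-18)) / (5 - (-3)) = -4
g[-4,-3,1,5] = (-4 - 14) / (5 - (-4)) = -2
g(x) = 157 + (-88)·(x + 4) + 14·(x + 4)(x + 3) + (-2)·(x + 4)(x + 3)(x - 1)
Expanding: g(x) = -2x^3 + 2x^2 - 3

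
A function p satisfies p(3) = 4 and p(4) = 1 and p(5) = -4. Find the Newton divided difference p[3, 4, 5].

p[3,4] = (1 - 4) / (4 - 3) = -3
p[4,5] = (-4 - 1) / (5 - 4) = -5
p[3,4,5] = (-5 - (-3)) / (5 - 3) = -1

-1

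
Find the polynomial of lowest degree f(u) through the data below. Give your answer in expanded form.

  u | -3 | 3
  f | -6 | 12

Build the Lagrange basis polynomials:
L_0(u) = (u - 3) / [-6] = -(1/6)u + 1/2
L_1(u) = (u + 3) / [6] = (1/6)u + 1/2
f(u) = (-6)·L_0 + 12·L_1
  (-6)·L_0(u) = u - 3
  12·L_1(u) = 2u + 6
Adding term by term: 3u + 3

f(u) = 3u + 3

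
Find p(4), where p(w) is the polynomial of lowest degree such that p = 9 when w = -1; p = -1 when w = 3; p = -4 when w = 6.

-17/7

Using Newton's divided-difference form:
p[-1,3] = (-1 - 9) / (3 - (-1)) = -5/2
p[3,6] = (-4 - (-1)) / (6 - 3) = -1
p[-1,3,6] = (-1 - (-5/2)) / (6 - (-1)) = 3/14
p(4) = 9 + (-5/2)·(5) + (3/14)·(5)·(1) = -17/7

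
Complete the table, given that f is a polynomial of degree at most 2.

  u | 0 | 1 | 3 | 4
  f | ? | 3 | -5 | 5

The 3 known values determine f uniquely (degree ≤ 2).
L_0(0) = (-3)·(-4)/[(-2)·(-3)] = 2
L_1(0) = (-1)·(-4)/[(2)·(-1)] = -2
L_2(0) = (-1)·(-3)/[(3)·(1)] = 1
Sum: 3·(2) + (-5)·(-2) + 5·(1) = 21

21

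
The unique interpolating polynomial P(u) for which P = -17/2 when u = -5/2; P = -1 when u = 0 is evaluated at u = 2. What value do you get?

5

Evaluate each Lagrange basis at u = 2:
L_0(2) = (2)/[(-5/2)] = -4/5
L_1(2) = (9/2)/[(5/2)] = 9/5
Sum: (-17/2)·(-4/5) + (-1)·(9/5) = 5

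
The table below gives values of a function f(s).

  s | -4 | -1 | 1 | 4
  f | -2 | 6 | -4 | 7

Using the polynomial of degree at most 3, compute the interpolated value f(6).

Evaluate each Lagrange basis at s = 6:
L_0(6) = (7)·(5)·(2)/[(-3)·(-5)·(-8)] = -7/12
L_1(6) = (10)·(5)·(2)/[(3)·(-2)·(-5)] = 10/3
L_2(6) = (10)·(7)·(2)/[(5)·(2)·(-3)] = -14/3
L_3(6) = (10)·(7)·(5)/[(8)·(5)·(3)] = 35/12
Sum: (-2)·(-7/12) + 6·(10/3) + (-4)·(-14/3) + 7·(35/12) = 241/4

241/4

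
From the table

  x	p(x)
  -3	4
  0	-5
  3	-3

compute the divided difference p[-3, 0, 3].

p[-3,0] = (-5 - 4) / (0 - (-3)) = -3
p[0,3] = (-3 - (-5)) / (3 - 0) = 2/3
p[-3,0,3] = (2/3 - (-3)) / (3 - (-3)) = 11/18

11/18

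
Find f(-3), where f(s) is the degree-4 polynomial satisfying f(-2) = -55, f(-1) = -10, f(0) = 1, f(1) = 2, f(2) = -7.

-182

L_0(-3) = (-2)·(-3)·(-4)·(-5)/[(-1)·(-2)·(-3)·(-4)] = 5
L_1(-3) = (-1)·(-3)·(-4)·(-5)/[(1)·(-1)·(-2)·(-3)] = -10
L_2(-3) = (-1)·(-2)·(-4)·(-5)/[(2)·(1)·(-1)·(-2)] = 10
L_3(-3) = (-1)·(-2)·(-3)·(-5)/[(3)·(2)·(1)·(-1)] = -5
L_4(-3) = (-1)·(-2)·(-3)·(-4)/[(4)·(3)·(2)·(1)] = 1
Sum: (-55)·(5) + (-10)·(-10) + 1·(10) + 2·(-5) + (-7)·(1) = -182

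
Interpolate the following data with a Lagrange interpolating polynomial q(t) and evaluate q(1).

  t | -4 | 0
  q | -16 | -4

L_0(1) = (1)/[(-4)] = -1/4
L_1(1) = (5)/[(4)] = 5/4
Sum: (-16)·(-1/4) + (-4)·(5/4) = -1

-1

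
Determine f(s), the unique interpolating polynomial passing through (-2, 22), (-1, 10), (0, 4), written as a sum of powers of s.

f(s) = 3s^2 - 3s + 4

Newton's divided differences:
f[-2,-1] = (10 - 22) / (-1 - (-2)) = -12
f[-1,0] = (4 - 10) / (0 - (-1)) = -6
f[-2,-1,0] = (-6 - (-12)) / (0 - (-2)) = 3
f(s) = 22 + (-12)·(s + 2) + 3·(s + 2)(s + 1)
Expanding: f(s) = 3s^2 - 3s + 4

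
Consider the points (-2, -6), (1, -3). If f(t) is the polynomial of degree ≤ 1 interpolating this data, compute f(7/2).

-1/2

Evaluate each Lagrange basis at t = 7/2:
L_0(7/2) = (5/2)/[(-3)] = -5/6
L_1(7/2) = (11/2)/[(3)] = 11/6
Sum: (-6)·(-5/6) + (-3)·(11/6) = -1/2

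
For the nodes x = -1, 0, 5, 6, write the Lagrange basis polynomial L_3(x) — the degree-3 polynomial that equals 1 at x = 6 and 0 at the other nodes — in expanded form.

L_3(x) = (x + 1)x(x - 5) / [(7)·(6)·(1)]
       = (x^3 - 4x^2 - 5x) / (42)

L_3(x) = (1/42)x^3 - (2/21)x^2 - (5/42)x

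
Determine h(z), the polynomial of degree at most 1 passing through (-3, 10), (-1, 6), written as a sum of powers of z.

h(z) = -2z + 4

Build the Lagrange basis polynomials:
L_0(z) = (z + 1) / [-2] = -(1/2)z - 1/2
L_1(z) = (z + 3) / [2] = (1/2)z + 3/2
h(z) = 10·L_0 + 6·L_1
  10·L_0(z) = -5z - 5
  6·L_1(z) = 3z + 9
Adding term by term: -2z + 4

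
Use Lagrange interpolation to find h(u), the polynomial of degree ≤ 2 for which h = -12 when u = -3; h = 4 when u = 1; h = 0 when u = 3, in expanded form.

Build the Lagrange basis polynomials:
L_0(u) = (u - 1)(u - 3) / [24] = (1/24)u^2 - (1/6)u + 1/8
L_1(u) = (u + 3)(u - 3) / [-8] = -(1/8)u^2 + 9/8
L_2(u) = (u + 3)(u - 1) / [12] = (1/12)u^2 + (1/6)u - 1/4
h(u) = (-12)·L_0 + 4·L_1 + 0·L_2
  (-12)·L_0(u) = -(1/2)u^2 + 2u - 3/2
  4·L_1(u) = -(1/2)u^2 + 9/2
  0·L_2(u) = 0
Adding term by term: -u^2 + 2u + 3

h(u) = -u^2 + 2u + 3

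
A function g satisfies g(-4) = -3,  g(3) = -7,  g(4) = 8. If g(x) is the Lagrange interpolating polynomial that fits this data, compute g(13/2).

2001/32

Evaluate each Lagrange basis at x = 13/2:
L_0(13/2) = (7/2)·(5/2)/[(-7)·(-8)] = 5/32
L_1(13/2) = (21/2)·(5/2)/[(7)·(-1)] = -15/4
L_2(13/2) = (21/2)·(7/2)/[(8)·(1)] = 147/32
Sum: (-3)·(5/32) + (-7)·(-15/4) + 8·(147/32) = 2001/32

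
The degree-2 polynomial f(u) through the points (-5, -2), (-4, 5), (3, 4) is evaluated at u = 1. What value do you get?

185/14

Evaluate each Lagrange basis at u = 1:
L_0(1) = (5)·(-2)/[(-1)·(-8)] = -5/4
L_1(1) = (6)·(-2)/[(1)·(-7)] = 12/7
L_2(1) = (6)·(5)/[(8)·(7)] = 15/28
Sum: (-2)·(-5/4) + 5·(12/7) + 4·(15/28) = 185/14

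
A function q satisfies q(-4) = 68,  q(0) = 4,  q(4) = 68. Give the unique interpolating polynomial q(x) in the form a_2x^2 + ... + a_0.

q(x) = 4x^2 + 4

Newton's divided differences:
q[-4,0] = (4 - 68) / (0 - (-4)) = -16
q[0,4] = (68 - 4) / (4 - 0) = 16
q[-4,0,4] = (16 - (-16)) / (4 - (-4)) = 4
q(x) = 68 + (-16)·(x + 4) + 4·(x + 4)x
Expanding: q(x) = 4x^2 + 4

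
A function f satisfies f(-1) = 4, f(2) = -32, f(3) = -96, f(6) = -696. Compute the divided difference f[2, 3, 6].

-34

f[2,3] = (-96 - (-32)) / (3 - 2) = -64
f[3,6] = (-696 - (-96)) / (6 - 3) = -200
f[2,3,6] = (-200 - (-64)) / (6 - 2) = -34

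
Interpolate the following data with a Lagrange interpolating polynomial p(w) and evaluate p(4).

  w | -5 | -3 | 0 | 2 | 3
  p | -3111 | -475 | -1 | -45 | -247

L_0(4) = (7)·(4)·(2)·(1)/[(-2)·(-5)·(-7)·(-8)] = 1/10
L_1(4) = (9)·(4)·(2)·(1)/[(2)·(-3)·(-5)·(-6)] = -2/5
L_2(4) = (9)·(7)·(2)·(1)/[(5)·(3)·(-2)·(-3)] = 7/5
L_3(4) = (9)·(7)·(4)·(1)/[(7)·(5)·(2)·(-1)] = -18/5
L_4(4) = (9)·(7)·(4)·(2)/[(8)·(6)·(3)·(1)] = 7/2
Sum: (-3111)·(1/10) + (-475)·(-2/5) + (-1)·(7/5) + (-45)·(-18/5) + (-247)·(7/2) = -825

-825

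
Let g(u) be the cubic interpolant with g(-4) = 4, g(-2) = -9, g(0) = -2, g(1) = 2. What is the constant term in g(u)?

-2

L_0(u) = (u + 2)u(u - 1) / [-40] = -(1/40)u^3 - (1/40)u^2 + (1/20)u
L_1(u) = (u + 4)u(u - 1) / [12] = (1/12)u^3 + (1/4)u^2 - (1/3)u
L_2(u) = (u + 4)(u + 2)(u - 1) / [-8] = -(1/8)u^3 - (5/8)u^2 - (1/4)u + 1
L_3(u) = (u + 4)(u + 2)u / [15] = (1/15)u^3 + (2/5)u^2 + (8/15)u
g(u) = 4·L_0 + (-9)·L_1 + (-2)·L_2 + 2·L_3
Only the constant term is needed; take it from each L_i and combine:
4·(0) + (-9)·(0) + (-2)·(1) + 2·(0) = -2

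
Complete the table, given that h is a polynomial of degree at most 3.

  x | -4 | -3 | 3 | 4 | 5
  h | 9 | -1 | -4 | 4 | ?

The 4 known values determine h uniquely (degree ≤ 3).
Evaluate each Lagrange basis at x = 5:
L_0(5) = (8)·(2)·(1)/[(-1)·(-7)·(-8)] = -2/7
L_1(5) = (9)·(2)·(1)/[(1)·(-6)·(-7)] = 3/7
L_2(5) = (9)·(8)·(1)/[(7)·(6)·(-1)] = -12/7
L_3(5) = (9)·(8)·(2)/[(8)·(7)·(1)] = 18/7
Sum: 9·(-2/7) + (-1)·(3/7) + (-4)·(-12/7) + 4·(18/7) = 99/7

99/7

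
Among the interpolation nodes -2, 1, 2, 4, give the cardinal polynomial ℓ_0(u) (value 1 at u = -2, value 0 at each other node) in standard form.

ℓ_0(u) = -(1/72)u^3 + (7/72)u^2 - (7/36)u + 1/9

ℓ_0(u) = (u - 1)(u - 2)(u - 4) / [(-3)·(-4)·(-6)]
       = (u^3 - 7u^2 + 14u - 8) / (-72)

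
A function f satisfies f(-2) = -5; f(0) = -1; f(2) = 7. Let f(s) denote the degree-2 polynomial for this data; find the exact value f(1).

Evaluate each Lagrange basis at s = 1:
L_0(1) = (1)·(-1)/[(-2)·(-4)] = -1/8
L_1(1) = (3)·(-1)/[(2)·(-2)] = 3/4
L_2(1) = (3)·(1)/[(4)·(2)] = 3/8
Sum: (-5)·(-1/8) + (-1)·(3/4) + 7·(3/8) = 5/2

5/2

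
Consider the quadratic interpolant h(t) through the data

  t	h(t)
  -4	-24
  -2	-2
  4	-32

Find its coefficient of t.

-1

Build the Lagrange basis polynomials:
L_0(t) = (t + 2)(t - 4) / [16] = (1/16)t^2 - (1/8)t - 1/2
L_1(t) = (t + 4)(t - 4) / [-12] = -(1/12)t^2 + 4/3
L_2(t) = (t + 4)(t + 2) / [48] = (1/48)t^2 + (1/8)t + 1/6
h(t) = (-24)·L_0 + (-2)·L_1 + (-32)·L_2
Only the coefficient of t is needed; take it from each L_i and combine:
(-24)·(-1/8) + (-2)·(0) + (-32)·(1/8) = -1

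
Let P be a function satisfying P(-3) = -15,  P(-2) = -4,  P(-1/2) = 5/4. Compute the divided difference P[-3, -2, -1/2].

P[-3,-2] = (-4 - (-15)) / (-2 - (-3)) = 11
P[-2,-1/2] = (5/4 - (-4)) / (-1/2 - (-2)) = 7/2
P[-3,-2,-1/2] = (7/2 - 11) / (-1/2 - (-3)) = -3

-3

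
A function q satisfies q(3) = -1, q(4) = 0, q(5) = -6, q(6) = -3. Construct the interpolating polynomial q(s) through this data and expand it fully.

q(s) = (8/3)s^3 - (71/2)s^2 + (905/6)s - 206

Build the Lagrange basis polynomials:
L_0(s) = (s - 4)(s - 5)(s - 6) / [-6] = -(1/6)s^3 + (5/2)s^2 - (37/3)s + 20
L_1(s) = (s - 3)(s - 5)(s - 6) / [2] = (1/2)s^3 - 7s^2 + (63/2)s - 45
L_2(s) = (s - 3)(s - 4)(s - 6) / [-2] = -(1/2)s^3 + (13/2)s^2 - 27s + 36
L_3(s) = (s - 3)(s - 4)(s - 5) / [6] = (1/6)s^3 - 2s^2 + (47/6)s - 10
q(s) = (-1)·L_0 + 0·L_1 + (-6)·L_2 + (-3)·L_3
  (-1)·L_0(s) = (1/6)s^3 - (5/2)s^2 + (37/3)s - 20
  0·L_1(s) = 0
  (-6)·L_2(s) = 3s^3 - 39s^2 + 162s - 216
  (-3)·L_3(s) = -(1/2)s^3 + 6s^2 - (47/2)s + 30
Adding term by term: (8/3)s^3 - (71/2)s^2 + (905/6)s - 206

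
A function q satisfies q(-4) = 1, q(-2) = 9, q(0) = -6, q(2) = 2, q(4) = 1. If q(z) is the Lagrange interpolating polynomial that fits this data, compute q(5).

-2189/64

Evaluate each Lagrange basis at z = 5:
L_0(5) = (7)·(5)·(3)·(1)/[(-2)·(-4)·(-6)·(-8)] = 35/128
L_1(5) = (9)·(5)·(3)·(1)/[(2)·(-2)·(-4)·(-6)] = -45/32
L_2(5) = (9)·(7)·(3)·(1)/[(4)·(2)·(-2)·(-4)] = 189/64
L_3(5) = (9)·(7)·(5)·(1)/[(6)·(4)·(2)·(-2)] = -105/32
L_4(5) = (9)·(7)·(5)·(3)/[(8)·(6)·(4)·(2)] = 315/128
Sum: 1·(35/128) + 9·(-45/32) + (-6)·(189/64) + 2·(-105/32) + 1·(315/128) = -2189/64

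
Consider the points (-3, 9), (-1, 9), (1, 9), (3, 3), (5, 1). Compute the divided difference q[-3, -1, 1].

0

q[-3,-1] = (9 - 9) / (-1 - (-3)) = 0
q[-1,1] = (9 - 9) / (1 - (-1)) = 0
q[-3,-1,1] = (0 - 0) / (1 - (-3)) = 0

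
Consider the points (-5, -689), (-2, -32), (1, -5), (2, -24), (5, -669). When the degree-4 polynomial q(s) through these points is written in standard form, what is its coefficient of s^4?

-1

L_0(s) = (s + 2)(s - 1)(s - 2)(s - 5) / [1260] = (1/1260)s^4 - (1/210)s^3 + (1/1260)s^2 + (2/105)s - 1/63
L_1(s) = (s + 5)(s - 1)(s - 2)(s - 5) / [-252] = -(1/252)s^4 + (1/84)s^3 + (23/252)s^2 - (25/84)s + 25/126
L_2(s) = (s + 5)(s + 2)(s - 2)(s - 5) / [72] = (1/72)s^4 - (29/72)s^2 + 25/18
L_3(s) = (s + 5)(s + 2)(s - 1)(s - 5) / [-84] = -(1/84)s^4 - (1/84)s^3 + (9/28)s^2 + (25/84)s - 25/42
L_4(s) = (s + 5)(s + 2)(s - 1)(s - 2) / [840] = (1/840)s^4 + (1/210)s^3 - (3/280)s^2 - (2/105)s + 1/42
q(s) = (-689)·L_0 + (-32)·L_1 + (-5)·L_2 + (-24)·L_3 + (-669)·L_4
Only the coefficient of s^4 is needed; take it from each L_i and combine:
(-689)·(1/1260) + (-32)·(-1/252) + (-5)·(1/72) + (-24)·(-1/84) + (-669)·(1/840) = -1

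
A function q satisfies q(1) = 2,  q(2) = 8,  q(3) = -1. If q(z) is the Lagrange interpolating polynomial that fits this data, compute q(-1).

Evaluate each Lagrange basis at z = -1:
L_0(-1) = (-3)·(-4)/[(-1)·(-2)] = 6
L_1(-1) = (-2)·(-4)/[(1)·(-1)] = -8
L_2(-1) = (-2)·(-3)/[(2)·(1)] = 3
Sum: 2·(6) + 8·(-8) + (-1)·(3) = -55

-55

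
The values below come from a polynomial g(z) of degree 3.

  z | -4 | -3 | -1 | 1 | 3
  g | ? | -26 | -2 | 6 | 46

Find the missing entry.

-59

The 4 known values determine g uniquely (degree ≤ 3).
Evaluate each Lagrange basis at z = -4:
L_0(-4) = (-3)·(-5)·(-7)/[(-2)·(-4)·(-6)] = 35/16
L_1(-4) = (-1)·(-5)·(-7)/[(2)·(-2)·(-4)] = -35/16
L_2(-4) = (-1)·(-3)·(-7)/[(4)·(2)·(-2)] = 21/16
L_3(-4) = (-1)·(-3)·(-5)/[(6)·(4)·(2)] = -5/16
Sum: (-26)·(35/16) + (-2)·(-35/16) + 6·(21/16) + 46·(-5/16) = -59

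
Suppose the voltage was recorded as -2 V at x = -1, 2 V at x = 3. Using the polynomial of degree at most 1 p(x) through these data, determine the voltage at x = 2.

1

Evaluate each Lagrange basis at x = 2:
L_0(2) = (-1)/[(-4)] = 1/4
L_1(2) = (3)/[(4)] = 3/4
Sum: (-2)·(1/4) + 2·(3/4) = 1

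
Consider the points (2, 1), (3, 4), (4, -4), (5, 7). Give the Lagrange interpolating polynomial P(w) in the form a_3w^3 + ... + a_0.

P(w) = 5w^3 - (101/2)w^2 + (321/2)w - 158

L_0(w) = (w - 3)(w - 4)(w - 5) / [-6] = -(1/6)w^3 + 2w^2 - (47/6)w + 10
L_1(w) = (w - 2)(w - 4)(w - 5) / [2] = (1/2)w^3 - (11/2)w^2 + 19w - 20
L_2(w) = (w - 2)(w - 3)(w - 5) / [-2] = -(1/2)w^3 + 5w^2 - (31/2)w + 15
L_3(w) = (w - 2)(w - 3)(w - 4) / [6] = (1/6)w^3 - (3/2)w^2 + (13/3)w - 4
P(w) = 1·L_0 + 4·L_1 + (-4)·L_2 + 7·L_3
  1·L_0(w) = -(1/6)w^3 + 2w^2 - (47/6)w + 10
  4·L_1(w) = 2w^3 - 22w^2 + 76w - 80
  (-4)·L_2(w) = 2w^3 - 20w^2 + 62w - 60
  7·L_3(w) = (7/6)w^3 - (21/2)w^2 + (91/3)w - 28
Adding term by term: 5w^3 - (101/2)w^2 + (321/2)w - 158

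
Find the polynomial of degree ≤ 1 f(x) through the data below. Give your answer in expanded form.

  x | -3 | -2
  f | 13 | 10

Build the Lagrange basis polynomials:
L_0(x) = (x + 2) / [-1] = -x - 2
L_1(x) = (x + 3) / [1] = x + 3
f(x) = 13·L_0 + 10·L_1
  13·L_0(x) = -13x - 26
  10·L_1(x) = 10x + 30
Adding term by term: -3x + 4

f(x) = -3x + 4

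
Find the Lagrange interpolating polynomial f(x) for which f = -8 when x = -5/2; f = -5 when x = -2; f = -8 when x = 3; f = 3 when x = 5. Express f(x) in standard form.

f(x) = (29/105)x^3 - (11/14)x^2 - (367/210)x - 22/7

L_0(x) = (x + 2)(x - 3)(x - 5) / [-165/8] = -(8/165)x^3 + (16/55)x^2 + (8/165)x - 16/11
L_1(x) = (x + 5/2)(x - 3)(x - 5) / [35/2] = (2/35)x^3 - (11/35)x^2 - (2/7)x + 15/7
L_2(x) = (x + 5/2)(x + 2)(x - 5) / [-55] = -(1/55)x^3 + (1/110)x^2 + (7/22)x + 5/11
L_3(x) = (x + 5/2)(x + 2)(x - 3) / [105] = (1/105)x^3 + (1/70)x^2 - (17/210)x - 1/7
f(x) = (-8)·L_0 + (-5)·L_1 + (-8)·L_2 + 3·L_3
  (-8)·L_0(x) = (64/165)x^3 - (128/55)x^2 - (64/165)x + 128/11
  (-5)·L_1(x) = -(2/7)x^3 + (11/7)x^2 + (10/7)x - 75/7
  (-8)·L_2(x) = (8/55)x^3 - (4/55)x^2 - (28/11)x - 40/11
  3·L_3(x) = (1/35)x^3 + (3/70)x^2 - (17/70)x - 3/7
Adding term by term: (29/105)x^3 - (11/14)x^2 - (367/210)x - 22/7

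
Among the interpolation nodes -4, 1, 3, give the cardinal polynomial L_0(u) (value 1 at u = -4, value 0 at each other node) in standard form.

L_0(u) = (u - 1)(u - 3) / [(-5)·(-7)]
       = (u^2 - 4u + 3) / (35)

L_0(u) = (1/35)u^2 - (4/35)u + 3/35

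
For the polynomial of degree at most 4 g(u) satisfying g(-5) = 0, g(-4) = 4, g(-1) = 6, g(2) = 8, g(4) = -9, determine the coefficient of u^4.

-13/336

L_0(u) = (u + 4)(u + 1)(u - 2)(u - 4) / [252] = (1/252)u^4 - (1/252)u^3 - (1/14)u^2 + (4/63)u + 8/63
L_1(u) = (u + 5)(u + 1)(u - 2)(u - 4) / [-144] = -(1/144)u^4 + (23/144)u^2 - (1/8)u - 5/18
L_2(u) = (u + 5)(u + 4)(u - 2)(u - 4) / [180] = (1/180)u^4 + (1/60)u^3 - (13/90)u^2 - (4/15)u + 8/9
L_3(u) = (u + 5)(u + 4)(u + 1)(u - 4) / [-252] = -(1/252)u^4 - (1/42)u^3 + (11/252)u^2 + (8/21)u + 20/63
L_4(u) = (u + 5)(u + 4)(u + 1)(u - 2) / [720] = (1/720)u^4 + (1/90)u^3 + (1/80)u^2 - (19/360)u - 1/18
g(u) = 0·L_0 + 4·L_1 + 6·L_2 + 8·L_3 + (-9)·L_4
Only the coefficient of u^4 is needed; take it from each L_i and combine:
0·(1/252) + 4·(-1/144) + 6·(1/180) + 8·(-1/252) + (-9)·(1/720) = -13/336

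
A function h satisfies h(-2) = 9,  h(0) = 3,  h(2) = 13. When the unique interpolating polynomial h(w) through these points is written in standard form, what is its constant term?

3

Build the Lagrange basis polynomials:
L_0(w) = w(w - 2) / [8] = (1/8)w^2 - (1/4)w
L_1(w) = (w + 2)(w - 2) / [-4] = -(1/4)w^2 + 1
L_2(w) = (w + 2)w / [8] = (1/8)w^2 + (1/4)w
h(w) = 9·L_0 + 3·L_1 + 13·L_2
Only the constant term is needed; take it from each L_i and combine:
9·(0) + 3·(1) + 13·(0) = 3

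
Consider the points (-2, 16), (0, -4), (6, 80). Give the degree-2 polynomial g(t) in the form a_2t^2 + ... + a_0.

L_0(t) = t(t - 6) / [16] = (1/16)t^2 - (3/8)t
L_1(t) = (t + 2)(t - 6) / [-12] = -(1/12)t^2 + (1/3)t + 1
L_2(t) = (t + 2)t / [48] = (1/48)t^2 + (1/24)t
g(t) = 16·L_0 + (-4)·L_1 + 80·L_2
  16·L_0(t) = t^2 - 6t
  (-4)·L_1(t) = (1/3)t^2 - (4/3)t - 4
  80·L_2(t) = (5/3)t^2 + (10/3)t
Adding term by term: 3t^2 - 4t - 4

g(t) = 3t^2 - 4t - 4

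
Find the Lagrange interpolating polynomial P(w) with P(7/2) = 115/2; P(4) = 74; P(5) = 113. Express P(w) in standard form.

Build the Lagrange basis polynomials:
L_0(w) = (w - 4)(w - 5) / [3/4] = (4/3)w^2 - 12w + 80/3
L_1(w) = (w - 7/2)(w - 5) / [-1/2] = -2w^2 + 17w - 35
L_2(w) = (w - 7/2)(w - 4) / [3/2] = (2/3)w^2 - 5w + 28/3
P(w) = (115/2)·L_0 + 74·L_1 + 113·L_2
  (115/2)·L_0(w) = (230/3)w^2 - 690w + 4600/3
  74·L_1(w) = -148w^2 + 1258w - 2590
  113·L_2(w) = (226/3)w^2 - 565w + 3164/3
Adding term by term: 4w^2 + 3w - 2

P(w) = 4w^2 + 3w - 2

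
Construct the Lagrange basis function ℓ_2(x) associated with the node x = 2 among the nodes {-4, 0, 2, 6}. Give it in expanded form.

ℓ_2(x) = -(1/48)x^3 + (1/24)x^2 + (1/2)x

ℓ_2(x) = (x + 4)x(x - 6) / [(6)·(2)·(-4)]
       = (x^3 - 2x^2 - 24x) / (-48)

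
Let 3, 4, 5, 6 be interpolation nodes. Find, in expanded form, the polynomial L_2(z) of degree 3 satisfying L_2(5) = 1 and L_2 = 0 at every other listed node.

L_2(z) = -(1/2)z^3 + (13/2)z^2 - 27z + 36

L_2(z) = (z - 3)(z - 4)(z - 6) / [(2)·(1)·(-1)]
       = (z^3 - 13z^2 + 54z - 72) / (-2)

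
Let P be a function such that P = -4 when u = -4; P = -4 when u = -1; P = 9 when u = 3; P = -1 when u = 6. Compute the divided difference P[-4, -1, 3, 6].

-59/420

P[-4,-1] = (-4 - (-4)) / (-1 - (-4)) = 0
P[-1,3] = (9 - (-4)) / (3 - (-1)) = 13/4
P[3,6] = (-1 - 9) / (6 - 3) = -10/3
P[-4,-1,3] = (13/4 - 0) / (3 - (-4)) = 13/28
P[-1,3,6] = (-10/3 - 13/4) / (6 - (-1)) = -79/84
P[-4,-1,3,6] = (-79/84 - 13/28) / (6 - (-4)) = -59/420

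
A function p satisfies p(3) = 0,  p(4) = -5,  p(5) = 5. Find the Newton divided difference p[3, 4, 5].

15/2

p[3,4] = (-5 - 0) / (4 - 3) = -5
p[4,5] = (5 - (-5)) / (5 - 4) = 10
p[3,4,5] = (10 - (-5)) / (5 - 3) = 15/2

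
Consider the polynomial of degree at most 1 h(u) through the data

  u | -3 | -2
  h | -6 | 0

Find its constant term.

12

L_0(u) = (u + 2) / [-1] = -u - 2
L_1(u) = (u + 3) / [1] = u + 3
h(u) = (-6)·L_0 + 0·L_1
Only the constant term is needed; take it from each L_i and combine:
(-6)·(-2) + 0·(3) = 12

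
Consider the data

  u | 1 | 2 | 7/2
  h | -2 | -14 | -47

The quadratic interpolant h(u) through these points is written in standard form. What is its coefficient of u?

0

L_0(u) = (u - 2)(u - 7/2) / [5/2] = (2/5)u^2 - (11/5)u + 14/5
L_1(u) = (u - 1)(u - 7/2) / [-3/2] = -(2/3)u^2 + 3u - 7/3
L_2(u) = (u - 1)(u - 2) / [15/4] = (4/15)u^2 - (4/5)u + 8/15
h(u) = (-2)·L_0 + (-14)·L_1 + (-47)·L_2
Only the coefficient of u is needed; take it from each L_i and combine:
(-2)·(-11/5) + (-14)·(3) + (-47)·(-4/5) = 0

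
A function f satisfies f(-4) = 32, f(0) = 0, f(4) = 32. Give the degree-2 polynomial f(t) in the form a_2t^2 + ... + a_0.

Build the Lagrange basis polynomials:
L_0(t) = t(t - 4) / [32] = (1/32)t^2 - (1/8)t
L_1(t) = (t + 4)(t - 4) / [-16] = -(1/16)t^2 + 1
L_2(t) = (t + 4)t / [32] = (1/32)t^2 + (1/8)t
f(t) = 32·L_0 + 0·L_1 + 32·L_2
  32·L_0(t) = t^2 - 4t
  0·L_1(t) = 0
  32·L_2(t) = t^2 + 4t
Adding term by term: 2t^2

f(t) = 2t^2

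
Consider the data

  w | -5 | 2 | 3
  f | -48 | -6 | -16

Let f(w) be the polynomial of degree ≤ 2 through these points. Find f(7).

-96

L_0(7) = (5)·(4)/[(-7)·(-8)] = 5/14
L_1(7) = (12)·(4)/[(7)·(-1)] = -48/7
L_2(7) = (12)·(5)/[(8)·(1)] = 15/2
Sum: (-48)·(5/14) + (-6)·(-48/7) + (-16)·(15/2) = -96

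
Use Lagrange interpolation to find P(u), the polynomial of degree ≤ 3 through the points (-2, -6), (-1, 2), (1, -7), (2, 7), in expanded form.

Build the Lagrange basis polynomials:
L_0(u) = (u + 1)(u - 1)(u - 2) / [-12] = -(1/12)u^3 + (1/6)u^2 + (1/12)u - 1/6
L_1(u) = (u + 2)(u - 1)(u - 2) / [6] = (1/6)u^3 - (1/6)u^2 - (2/3)u + 2/3
L_2(u) = (u + 2)(u + 1)(u - 2) / [-6] = -(1/6)u^3 - (1/6)u^2 + (2/3)u + 2/3
L_3(u) = (u + 2)(u + 1)(u - 1) / [12] = (1/12)u^3 + (1/6)u^2 - (1/12)u - 1/6
P(u) = (-6)·L_0 + 2·L_1 + (-7)·L_2 + 7·L_3
  (-6)·L_0(u) = (1/2)u^3 - u^2 - (1/2)u + 1
  2·L_1(u) = (1/3)u^3 - (1/3)u^2 - (4/3)u + 4/3
  (-7)·L_2(u) = (7/6)u^3 + (7/6)u^2 - (14/3)u - 14/3
  7·L_3(u) = (7/12)u^3 + (7/6)u^2 - (7/12)u - 7/6
Adding term by term: (31/12)u^3 + u^2 - (85/12)u - 7/2

P(u) = (31/12)u^3 + u^2 - (85/12)u - 7/2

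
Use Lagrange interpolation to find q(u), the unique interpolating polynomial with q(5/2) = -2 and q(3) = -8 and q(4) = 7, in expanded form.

L_0(u) = (u - 3)(u - 4) / [3/4] = (4/3)u^2 - (28/3)u + 16
L_1(u) = (u - 5/2)(u - 4) / [-1/2] = -2u^2 + 13u - 20
L_2(u) = (u - 5/2)(u - 3) / [3/2] = (2/3)u^2 - (11/3)u + 5
q(u) = (-2)·L_0 + (-8)·L_1 + 7·L_2
  (-2)·L_0(u) = -(8/3)u^2 + (56/3)u - 32
  (-8)·L_1(u) = 16u^2 - 104u + 160
  7·L_2(u) = (14/3)u^2 - (77/3)u + 35
Adding term by term: 18u^2 - 111u + 163

q(u) = 18u^2 - 111u + 163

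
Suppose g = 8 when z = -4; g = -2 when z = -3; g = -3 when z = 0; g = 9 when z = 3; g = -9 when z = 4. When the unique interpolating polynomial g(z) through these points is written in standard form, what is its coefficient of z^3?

-95/168

Build the Lagrange basis polynomials:
L_0(z) = (z + 3)z(z - 3)(z - 4) / [224] = (1/224)z^4 - (1/56)z^3 - (9/224)z^2 + (9/56)z
L_1(z) = (z + 4)z(z - 3)(z - 4) / [-126] = -(1/126)z^4 + (1/42)z^3 + (8/63)z^2 - (8/21)z
L_2(z) = (z + 4)(z + 3)(z - 3)(z - 4) / [144] = (1/144)z^4 - (25/144)z^2 + 1
L_3(z) = (z + 4)(z + 3)z(z - 4) / [-126] = -(1/126)z^4 - (1/42)z^3 + (8/63)z^2 + (8/21)z
L_4(z) = (z + 4)(z + 3)z(z - 3) / [224] = (1/224)z^4 + (1/56)z^3 - (9/224)z^2 - (9/56)z
g(z) = 8·L_0 + (-2)·L_1 + (-3)·L_2 + 9·L_3 + (-9)·L_4
Only the coefficient of z^3 is needed; take it from each L_i and combine:
8·(-1/56) + (-2)·(1/42) + (-3)·(0) + 9·(-1/42) + (-9)·(1/56) = -95/168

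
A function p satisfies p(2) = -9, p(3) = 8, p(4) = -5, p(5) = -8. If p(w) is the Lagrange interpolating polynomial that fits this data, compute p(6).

L_0(6) = (3)·(2)·(1)/[(-1)·(-2)·(-3)] = -1
L_1(6) = (4)·(2)·(1)/[(1)·(-1)·(-2)] = 4
L_2(6) = (4)·(3)·(1)/[(2)·(1)·(-1)] = -6
L_3(6) = (4)·(3)·(2)/[(3)·(2)·(1)] = 4
Sum: (-9)·(-1) + 8·(4) + (-5)·(-6) + (-8)·(4) = 39

39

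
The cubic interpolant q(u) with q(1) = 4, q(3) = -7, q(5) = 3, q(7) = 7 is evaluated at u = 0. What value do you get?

413/16

Evaluate each Lagrange basis at u = 0:
L_0(0) = (-3)·(-5)·(-7)/[(-2)·(-4)·(-6)] = 35/16
L_1(0) = (-1)·(-5)·(-7)/[(2)·(-2)·(-4)] = -35/16
L_2(0) = (-1)·(-3)·(-7)/[(4)·(2)·(-2)] = 21/16
L_3(0) = (-1)·(-3)·(-5)/[(6)·(4)·(2)] = -5/16
Sum: 4·(35/16) + (-7)·(-35/16) + 3·(21/16) + 7·(-5/16) = 413/16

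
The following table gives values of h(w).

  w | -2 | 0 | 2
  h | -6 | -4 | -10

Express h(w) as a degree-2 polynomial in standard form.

Build the Lagrange basis polynomials:
L_0(w) = w(w - 2) / [8] = (1/8)w^2 - (1/4)w
L_1(w) = (w + 2)(w - 2) / [-4] = -(1/4)w^2 + 1
L_2(w) = (w + 2)w / [8] = (1/8)w^2 + (1/4)w
h(w) = (-6)·L_0 + (-4)·L_1 + (-10)·L_2
  (-6)·L_0(w) = -(3/4)w^2 + (3/2)w
  (-4)·L_1(w) = w^2 - 4
  (-10)·L_2(w) = -(5/4)w^2 - (5/2)w
Adding term by term: -w^2 - w - 4

h(w) = -w^2 - w - 4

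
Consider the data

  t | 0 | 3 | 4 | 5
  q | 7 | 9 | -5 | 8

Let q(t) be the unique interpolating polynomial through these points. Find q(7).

987/5

Evaluate each Lagrange basis at t = 7:
L_0(7) = (4)·(3)·(2)/[(-3)·(-4)·(-5)] = -2/5
L_1(7) = (7)·(3)·(2)/[(3)·(-1)·(-2)] = 7
L_2(7) = (7)·(4)·(2)/[(4)·(1)·(-1)] = -14
L_3(7) = (7)·(4)·(3)/[(5)·(2)·(1)] = 42/5
Sum: 7·(-2/5) + 9·(7) + (-5)·(-14) + 8·(42/5) = 987/5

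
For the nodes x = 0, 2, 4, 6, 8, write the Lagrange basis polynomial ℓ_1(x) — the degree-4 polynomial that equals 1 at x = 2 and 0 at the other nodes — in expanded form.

ℓ_1(x) = x(x - 4)(x - 6)(x - 8) / [(2)·(-2)·(-4)·(-6)]
       = (x^4 - 18x^3 + 104x^2 - 192x) / (-96)

ℓ_1(x) = -(1/96)x^4 + (3/16)x^3 - (13/12)x^2 + 2x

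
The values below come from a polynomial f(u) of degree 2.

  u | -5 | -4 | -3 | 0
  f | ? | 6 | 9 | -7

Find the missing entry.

The 3 known values determine f uniquely (degree ≤ 2).
L_0(-5) = (-2)·(-5)/[(-1)·(-4)] = 5/2
L_1(-5) = (-1)·(-5)/[(1)·(-3)] = -5/3
L_2(-5) = (-1)·(-2)/[(4)·(3)] = 1/6
Sum: 6·(5/2) + 9·(-5/3) + (-7)·(1/6) = -7/6

-7/6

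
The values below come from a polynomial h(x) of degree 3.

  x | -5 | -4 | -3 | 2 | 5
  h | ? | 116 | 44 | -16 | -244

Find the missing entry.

The 4 known values determine h uniquely (degree ≤ 3).
L_0(-5) = (-2)·(-7)·(-10)/[(-1)·(-6)·(-9)] = 70/27
L_1(-5) = (-1)·(-7)·(-10)/[(1)·(-5)·(-8)] = -7/4
L_2(-5) = (-1)·(-2)·(-10)/[(6)·(5)·(-3)] = 2/9
L_3(-5) = (-1)·(-2)·(-7)/[(9)·(8)·(3)] = -7/108
Sum: 116·(70/27) + 44·(-7/4) + (-16)·(2/9) + (-244)·(-7/108) = 236

236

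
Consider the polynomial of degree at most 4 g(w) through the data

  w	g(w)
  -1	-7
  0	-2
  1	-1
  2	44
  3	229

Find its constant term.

Build the Lagrange basis polynomials:
L_0(w) = w(w - 1)(w - 2)(w - 3) / [24] = (1/24)w^4 - (1/4)w^3 + (11/24)w^2 - (1/4)w
L_1(w) = (w + 1)(w - 1)(w - 2)(w - 3) / [-6] = -(1/6)w^4 + (5/6)w^3 - (5/6)w^2 - (5/6)w + 1
L_2(w) = (w + 1)w(w - 2)(w - 3) / [4] = (1/4)w^4 - w^3 + (1/4)w^2 + (3/2)w
L_3(w) = (w + 1)w(w - 1)(w - 3) / [-6] = -(1/6)w^4 + (1/2)w^3 + (1/6)w^2 - (1/2)w
L_4(w) = (w + 1)w(w - 1)(w - 2) / [24] = (1/24)w^4 - (1/12)w^3 - (1/24)w^2 + (1/12)w
g(w) = (-7)·L_0 + (-2)·L_1 + (-1)·L_2 + 44·L_3 + 229·L_4
Only the constant term is needed; take it from each L_i and combine:
(-7)·(0) + (-2)·(1) + (-1)·(0) + 44·(0) + 229·(0) = -2

-2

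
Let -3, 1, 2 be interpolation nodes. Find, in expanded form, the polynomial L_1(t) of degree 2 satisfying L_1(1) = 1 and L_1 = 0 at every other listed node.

L_1(t) = -(1/4)t^2 - (1/4)t + 3/2

L_1(t) = (t + 3)(t - 2) / [(4)·(-1)]
       = (t^2 + t - 6) / (-4)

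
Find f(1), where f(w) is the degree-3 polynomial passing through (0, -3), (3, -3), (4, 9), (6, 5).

Using Newton's divided-difference form:
f[0,3] = (-3 - (-3)) / (3 - 0) = 0
f[3,4] = (9 - (-3)) / (4 - 3) = 12
f[4,6] = (5 - 9) / (6 - 4) = -2
f[0,3,4] = (12 - 0) / (4 - 0) = 3
f[3,4,6] = (-2 - 12) / (6 - 3) = -14/3
f[0,3,4,6] = (-14/3 - 3) / (6 - 0) = -23/18
f(1) = -3 + 0·(1) + 3·(1)·(-2) + (-23/18)·(1)·(-2)·(-3) = -50/3

-50/3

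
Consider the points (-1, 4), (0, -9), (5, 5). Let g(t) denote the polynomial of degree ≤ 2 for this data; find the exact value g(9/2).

Evaluate each Lagrange basis at t = 9/2:
L_0(9/2) = (9/2)·(-1/2)/[(-1)·(-6)] = -3/8
L_1(9/2) = (11/2)·(-1/2)/[(1)·(-5)] = 11/20
L_2(9/2) = (11/2)·(9/2)/[(6)·(5)] = 33/40
Sum: 4·(-3/8) + (-9)·(11/20) + 5·(33/40) = -93/40

-93/40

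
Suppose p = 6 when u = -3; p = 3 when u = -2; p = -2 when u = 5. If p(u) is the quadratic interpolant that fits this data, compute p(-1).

4/7

Evaluate each Lagrange basis at u = -1:
L_0(-1) = (1)·(-6)/[(-1)·(-8)] = -3/4
L_1(-1) = (2)·(-6)/[(1)·(-7)] = 12/7
L_2(-1) = (2)·(1)/[(8)·(7)] = 1/28
Sum: 6·(-3/4) + 3·(12/7) + (-2)·(1/28) = 4/7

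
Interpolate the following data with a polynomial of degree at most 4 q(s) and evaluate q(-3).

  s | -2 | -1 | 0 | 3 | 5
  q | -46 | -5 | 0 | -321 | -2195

Evaluate each Lagrange basis at s = -3:
L_0(-3) = (-2)·(-3)·(-6)·(-8)/[(-1)·(-2)·(-5)·(-7)] = 144/35
L_1(-3) = (-1)·(-3)·(-6)·(-8)/[(1)·(-1)·(-4)·(-6)] = -6
L_2(-3) = (-1)·(-2)·(-6)·(-8)/[(2)·(1)·(-3)·(-5)] = 16/5
L_3(-3) = (-1)·(-2)·(-3)·(-8)/[(5)·(4)·(3)·(-2)] = -2/5
L_4(-3) = (-1)·(-2)·(-3)·(-6)/[(7)·(6)·(5)·(2)] = 3/35
Sum: (-46)·(144/35) + (-5)·(-6) + 0 + (-321)·(-2/5) + (-2195)·(3/35) = -219

-219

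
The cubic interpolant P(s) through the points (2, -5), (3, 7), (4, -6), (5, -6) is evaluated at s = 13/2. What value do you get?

203/2

L_0(13/2) = (7/2)·(5/2)·(3/2)/[(-1)·(-2)·(-3)] = -35/16
L_1(13/2) = (9/2)·(5/2)·(3/2)/[(1)·(-1)·(-2)] = 135/16
L_2(13/2) = (9/2)·(7/2)·(3/2)/[(2)·(1)·(-1)] = -189/16
L_3(13/2) = (9/2)·(7/2)·(5/2)/[(3)·(2)·(1)] = 105/16
Sum: (-5)·(-35/16) + 7·(135/16) + (-6)·(-189/16) + (-6)·(105/16) = 203/2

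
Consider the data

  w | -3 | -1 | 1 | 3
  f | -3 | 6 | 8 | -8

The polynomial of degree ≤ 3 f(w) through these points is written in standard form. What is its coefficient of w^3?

-11/48

L_0(w) = (w + 1)(w - 1)(w - 3) / [-48] = -(1/48)w^3 + (1/16)w^2 + (1/48)w - 1/16
L_1(w) = (w + 3)(w - 1)(w - 3) / [16] = (1/16)w^3 - (1/16)w^2 - (9/16)w + 9/16
L_2(w) = (w + 3)(w + 1)(w - 3) / [-16] = -(1/16)w^3 - (1/16)w^2 + (9/16)w + 9/16
L_3(w) = (w + 3)(w + 1)(w - 1) / [48] = (1/48)w^3 + (1/16)w^2 - (1/48)w - 1/16
f(w) = (-3)·L_0 + 6·L_1 + 8·L_2 + (-8)·L_3
Only the coefficient of w^3 is needed; take it from each L_i and combine:
(-3)·(-1/48) + 6·(1/16) + 8·(-1/16) + (-8)·(1/48) = -11/48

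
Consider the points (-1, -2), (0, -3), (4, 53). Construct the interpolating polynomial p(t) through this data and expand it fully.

p(t) = 3t^2 + 2t - 3

Build the Lagrange basis polynomials:
L_0(t) = t(t - 4) / [5] = (1/5)t^2 - (4/5)t
L_1(t) = (t + 1)(t - 4) / [-4] = -(1/4)t^2 + (3/4)t + 1
L_2(t) = (t + 1)t / [20] = (1/20)t^2 + (1/20)t
p(t) = (-2)·L_0 + (-3)·L_1 + 53·L_2
  (-2)·L_0(t) = -(2/5)t^2 + (8/5)t
  (-3)·L_1(t) = (3/4)t^2 - (9/4)t - 3
  53·L_2(t) = (53/20)t^2 + (53/20)t
Adding term by term: 3t^2 + 2t - 3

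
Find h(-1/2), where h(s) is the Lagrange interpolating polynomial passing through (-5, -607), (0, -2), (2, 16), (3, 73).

-4

Evaluate each Lagrange basis at s = -1/2:
L_0(-1/2) = (-1/2)·(-5/2)·(-7/2)/[(-5)·(-7)·(-8)] = 1/64
L_1(-1/2) = (9/2)·(-5/2)·(-7/2)/[(5)·(-2)·(-3)] = 21/16
L_2(-1/2) = (9/2)·(-1/2)·(-7/2)/[(7)·(2)·(-1)] = -9/16
L_3(-1/2) = (9/2)·(-1/2)·(-5/2)/[(8)·(3)·(1)] = 15/64
Sum: (-607)·(1/64) + (-2)·(21/16) + 16·(-9/16) + 73·(15/64) = -4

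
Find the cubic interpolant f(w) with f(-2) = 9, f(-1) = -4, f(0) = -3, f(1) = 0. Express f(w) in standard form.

Build the Lagrange basis polynomials:
L_0(w) = (w + 1)w(w - 1) / [-6] = -(1/6)w^3 + (1/6)w
L_1(w) = (w + 2)w(w - 1) / [2] = (1/2)w^3 + (1/2)w^2 - w
L_2(w) = (w + 2)(w + 1)(w - 1) / [-2] = -(1/2)w^3 - w^2 + (1/2)w + 1
L_3(w) = (w + 2)(w + 1)w / [6] = (1/6)w^3 + (1/2)w^2 + (1/3)w
f(w) = 9·L_0 + (-4)·L_1 + (-3)·L_2 + 0·L_3
  9·L_0(w) = -(3/2)w^3 + (3/2)w
  (-4)·L_1(w) = -2w^3 - 2w^2 + 4w
  (-3)·L_2(w) = (3/2)w^3 + 3w^2 - (3/2)w - 3
  0·L_3(w) = 0
Adding term by term: -2w^3 + w^2 + 4w - 3

f(w) = -2w^3 + w^2 + 4w - 3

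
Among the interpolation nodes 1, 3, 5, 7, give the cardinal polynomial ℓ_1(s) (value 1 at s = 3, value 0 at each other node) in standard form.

ℓ_1(s) = (s - 1)(s - 5)(s - 7) / [(2)·(-2)·(-4)]
       = (s^3 - 13s^2 + 47s - 35) / (16)

ℓ_1(s) = (1/16)s^3 - (13/16)s^2 + (47/16)s - 35/16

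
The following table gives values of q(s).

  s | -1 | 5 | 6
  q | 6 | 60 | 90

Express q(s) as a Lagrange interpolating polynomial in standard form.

Build the Lagrange basis polynomials:
L_0(s) = (s - 5)(s - 6) / [42] = (1/42)s^2 - (11/42)s + 5/7
L_1(s) = (s + 1)(s - 6) / [-6] = -(1/6)s^2 + (5/6)s + 1
L_2(s) = (s + 1)(s - 5) / [7] = (1/7)s^2 - (4/7)s - 5/7
q(s) = 6·L_0 + 60·L_1 + 90·L_2
  6·L_0(s) = (1/7)s^2 - (11/7)s + 30/7
  60·L_1(s) = -10s^2 + 50s + 60
  90·L_2(s) = (90/7)s^2 - (360/7)s - 450/7
Adding term by term: 3s^2 - 3s

q(s) = 3s^2 - 3s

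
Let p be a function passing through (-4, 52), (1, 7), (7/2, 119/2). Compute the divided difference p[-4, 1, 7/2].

4

p[-4,1] = (7 - 52) / (1 - (-4)) = -9
p[1,7/2] = (119/2 - 7) / (7/2 - 1) = 21
p[-4,1,7/2] = (21 - (-9)) / (7/2 - (-4)) = 4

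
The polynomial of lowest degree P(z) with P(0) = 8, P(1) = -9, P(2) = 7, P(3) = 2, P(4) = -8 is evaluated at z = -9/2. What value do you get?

Using Newton's divided-difference form:
P[0,1] = (-9 - 8) / (1 - 0) = -17
P[1,2] = (7 - (-9)) / (2 - 1) = 16
P[2,3] = (2 - 7) / (3 - 2) = -5
P[3,4] = (-8 - 2) / (4 - 3) = -10
P[0,1,2] = (16 - (-17)) / (2 - 0) = 33/2
P[1,2,3] = (-5 - 16) / (3 - 1) = -21/2
P[2,3,4] = (-10 - (-5)) / (4 - 2) = -5/2
P[0,1,2,3] = (-21/2 - 33/2) / (3 - 0) = -9
P[1,2,3,4] = (-5/2 - (-21/2)) / (4 - 1) = 8/3
P[0,1,2,3,4] = (8/3 - (-9)) / (4 - 0) = 35/12
P(-9/2) = 8 + (-17)·(-9/2) + (33/2)·(-9/2)·(-11/2) + (-9)·(-9/2)·(-11/2)·(-13/2) + (35/12)·(-9/2)·(-11/2)·(-13/2)·(-15/2) = 349433/64

349433/64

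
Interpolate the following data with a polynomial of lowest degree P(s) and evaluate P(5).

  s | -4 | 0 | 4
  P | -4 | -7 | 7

421/32

Evaluate each Lagrange basis at s = 5:
L_0(5) = (5)·(1)/[(-4)·(-8)] = 5/32
L_1(5) = (9)·(1)/[(4)·(-4)] = -9/16
L_2(5) = (9)·(5)/[(8)·(4)] = 45/32
Sum: (-4)·(5/32) + (-7)·(-9/16) + 7·(45/32) = 421/32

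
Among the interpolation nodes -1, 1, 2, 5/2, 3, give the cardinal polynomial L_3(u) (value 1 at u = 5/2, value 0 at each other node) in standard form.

L_3(u) = -(16/21)u^4 + (80/21)u^3 - (80/21)u^2 - (80/21)u + 32/7

L_3(u) = (u + 1)(u - 1)(u - 2)(u - 3) / [(7/2)·(3/2)·(1/2)·(-1/2)]
       = (u^4 - 5u^3 + 5u^2 + 5u - 6) / (-21/16)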